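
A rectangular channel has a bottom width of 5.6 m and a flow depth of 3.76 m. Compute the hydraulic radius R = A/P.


For a rectangular section:
Flow area A = b * y = 5.6 * 3.76 = 21.06 m^2.
Wetted perimeter P = b + 2y = 5.6 + 2*3.76 = 13.12 m.
Hydraulic radius R = A/P = 21.06 / 13.12 = 1.6049 m.

1.6049


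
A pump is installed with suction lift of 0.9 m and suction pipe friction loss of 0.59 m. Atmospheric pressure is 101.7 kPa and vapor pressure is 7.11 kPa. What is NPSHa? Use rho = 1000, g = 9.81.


NPSHa = p_atm/(rho*g) - z_s - hf_s - p_vap/(rho*g).
p_atm/(rho*g) = 101.7*1000 / (1000*9.81) = 10.367 m.
p_vap/(rho*g) = 7.11*1000 / (1000*9.81) = 0.725 m.
NPSHa = 10.367 - 0.9 - 0.59 - 0.725
      = 8.15 m.

8.15


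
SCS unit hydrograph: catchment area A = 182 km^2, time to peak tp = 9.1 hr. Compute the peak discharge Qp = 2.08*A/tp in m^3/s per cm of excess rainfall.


SCS formula: Qp = 2.08 * A / tp.
Qp = 2.08 * 182 / 9.1
   = 378.56 / 9.1
   = 41.6 m^3/s per cm.

41.6


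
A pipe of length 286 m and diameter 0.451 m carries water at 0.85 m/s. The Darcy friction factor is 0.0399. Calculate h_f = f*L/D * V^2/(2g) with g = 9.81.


Darcy-Weisbach equation: h_f = f * (L/D) * V^2/(2g).
f * L/D = 0.0399 * 286/0.451 = 25.3024.
V^2/(2g) = 0.85^2 / (2*9.81) = 0.7225 / 19.62 = 0.0368 m.
h_f = 25.3024 * 0.0368 = 0.932 m.

0.932


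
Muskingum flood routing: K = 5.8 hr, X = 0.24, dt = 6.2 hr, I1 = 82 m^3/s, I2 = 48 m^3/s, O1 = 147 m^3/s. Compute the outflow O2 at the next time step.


Muskingum coefficients:
denom = 2*K*(1-X) + dt = 2*5.8*(1-0.24) + 6.2 = 15.016.
C0 = (dt - 2*K*X)/denom = (6.2 - 2*5.8*0.24)/15.016 = 0.2275.
C1 = (dt + 2*K*X)/denom = (6.2 + 2*5.8*0.24)/15.016 = 0.5983.
C2 = (2*K*(1-X) - dt)/denom = 0.1742.
O2 = C0*I2 + C1*I1 + C2*O1
   = 0.2275*48 + 0.5983*82 + 0.1742*147
   = 85.59 m^3/s.

85.59


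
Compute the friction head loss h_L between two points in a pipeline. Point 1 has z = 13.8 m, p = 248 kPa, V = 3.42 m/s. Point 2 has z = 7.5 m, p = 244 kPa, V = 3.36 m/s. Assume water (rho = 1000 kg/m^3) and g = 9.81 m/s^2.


Total head at each section: H = z + p/(rho*g) + V^2/(2g).
H1 = 13.8 + 248*1000/(1000*9.81) + 3.42^2/(2*9.81)
   = 13.8 + 25.28 + 0.5961
   = 39.676 m.
H2 = 7.5 + 244*1000/(1000*9.81) + 3.36^2/(2*9.81)
   = 7.5 + 24.873 + 0.5754
   = 32.948 m.
h_L = H1 - H2 = 39.676 - 32.948 = 6.728 m.

6.728


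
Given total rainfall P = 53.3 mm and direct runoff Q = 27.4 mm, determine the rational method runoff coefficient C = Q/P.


The runoff coefficient C = runoff depth / rainfall depth.
C = 27.4 / 53.3
  = 0.5141.

0.5141


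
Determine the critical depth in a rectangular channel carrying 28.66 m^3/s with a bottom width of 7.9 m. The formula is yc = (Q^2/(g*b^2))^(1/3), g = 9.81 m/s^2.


Using yc = (Q^2 / (g * b^2))^(1/3):
Q^2 = 28.66^2 = 821.4.
g * b^2 = 9.81 * 7.9^2 = 9.81 * 62.41 = 612.24.
Q^2 / (g*b^2) = 821.4 / 612.24 = 1.3416.
yc = 1.3416^(1/3) = 1.1029 m.

1.1029


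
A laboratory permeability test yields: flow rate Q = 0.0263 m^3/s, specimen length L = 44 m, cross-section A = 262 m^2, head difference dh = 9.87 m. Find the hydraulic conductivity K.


From K = Q*L / (A*dh):
Numerator: Q*L = 0.0263 * 44 = 1.1572.
Denominator: A*dh = 262 * 9.87 = 2585.94.
K = 1.1572 / 2585.94 = 0.000447 m/s.

0.000447


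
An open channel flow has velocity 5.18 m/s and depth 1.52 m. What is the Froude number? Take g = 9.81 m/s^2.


The Froude number is defined as Fr = V / sqrt(g*y).
g*y = 9.81 * 1.52 = 14.9112.
sqrt(g*y) = sqrt(14.9112) = 3.8615.
Fr = 5.18 / 3.8615 = 1.3414.

1.3414


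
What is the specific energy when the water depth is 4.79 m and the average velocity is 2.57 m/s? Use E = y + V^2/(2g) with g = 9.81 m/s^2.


Specific energy E = y + V^2/(2g).
Velocity head = V^2/(2g) = 2.57^2 / (2*9.81) = 6.6049 / 19.62 = 0.3366 m.
E = 4.79 + 0.3366 = 5.1266 m.

5.1266


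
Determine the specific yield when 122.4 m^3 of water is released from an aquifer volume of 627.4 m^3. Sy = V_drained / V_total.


Specific yield Sy = Volume drained / Total volume.
Sy = 122.4 / 627.4
   = 0.1951.

0.1951


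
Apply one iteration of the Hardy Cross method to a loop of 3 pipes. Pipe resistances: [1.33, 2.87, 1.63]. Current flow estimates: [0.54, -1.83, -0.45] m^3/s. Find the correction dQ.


Numerator terms (r*Q*|Q|): 1.33*0.54*|0.54| = 0.3878; 2.87*-1.83*|-1.83| = -9.6113; 1.63*-0.45*|-0.45| = -0.3301.
Sum of numerator = -9.5536.
Denominator terms (r*|Q|): 1.33*|0.54| = 0.7182; 2.87*|-1.83| = 5.2521; 1.63*|-0.45| = 0.7335.
2 * sum of denominator = 2 * 6.7038 = 13.4076.
dQ = --9.5536 / 13.4076 = 0.7126 m^3/s.

0.7126


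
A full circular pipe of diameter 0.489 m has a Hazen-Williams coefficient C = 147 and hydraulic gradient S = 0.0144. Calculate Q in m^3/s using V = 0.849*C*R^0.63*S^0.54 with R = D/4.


For a full circular pipe, R = D/4 = 0.489/4 = 0.1222 m.
V = 0.849 * 147 * 0.1222^0.63 * 0.0144^0.54
  = 0.849 * 147 * 0.266052 * 0.101278
  = 3.3629 m/s.
Pipe area A = pi*D^2/4 = pi*0.489^2/4 = 0.1878 m^2.
Q = A * V = 0.1878 * 3.3629 = 0.6316 m^3/s.

0.6316


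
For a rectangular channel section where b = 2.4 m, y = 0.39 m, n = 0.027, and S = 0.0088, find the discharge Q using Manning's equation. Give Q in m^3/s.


For a rectangular channel, the cross-sectional area A = b * y = 2.4 * 0.39 = 0.94 m^2.
The wetted perimeter P = b + 2y = 2.4 + 2*0.39 = 3.18 m.
Hydraulic radius R = A/P = 0.94/3.18 = 0.2943 m.
Velocity V = (1/n)*R^(2/3)*S^(1/2) = (1/0.027)*0.2943^(2/3)*0.0088^(1/2) = 1.5374 m/s.
Discharge Q = A * V = 0.94 * 1.5374 = 1.439 m^3/s.

1.439


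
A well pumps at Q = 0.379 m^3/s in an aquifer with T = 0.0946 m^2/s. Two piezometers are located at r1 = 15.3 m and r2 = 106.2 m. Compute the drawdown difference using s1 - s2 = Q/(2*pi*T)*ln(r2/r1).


Thiem equation: s1 - s2 = Q/(2*pi*T) * ln(r2/r1).
ln(r2/r1) = ln(106.2/15.3) = 1.9375.
Q/(2*pi*T) = 0.379 / (2*pi*0.0946) = 0.379 / 0.5944 = 0.6376.
s1 - s2 = 0.6376 * 1.9375 = 1.2354 m.

1.2354


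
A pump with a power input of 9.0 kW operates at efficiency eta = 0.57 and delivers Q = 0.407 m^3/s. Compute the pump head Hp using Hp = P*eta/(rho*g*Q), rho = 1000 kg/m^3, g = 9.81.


Pump head formula: Hp = P * eta / (rho * g * Q).
Numerator: P * eta = 9.0 * 1000 * 0.57 = 5130.0 W.
Denominator: rho * g * Q = 1000 * 9.81 * 0.407 = 3992.67.
Hp = 5130.0 / 3992.67 = 1.28 m.

1.28


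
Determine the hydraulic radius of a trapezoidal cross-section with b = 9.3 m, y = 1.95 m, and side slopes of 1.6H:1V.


For a trapezoidal section with side slope z:
A = (b + z*y)*y = (9.3 + 1.6*1.95)*1.95 = 24.219 m^2.
P = b + 2*y*sqrt(1 + z^2) = 9.3 + 2*1.95*sqrt(1 + 1.6^2) = 16.659 m.
R = A/P = 24.219 / 16.659 = 1.4539 m.

1.4539


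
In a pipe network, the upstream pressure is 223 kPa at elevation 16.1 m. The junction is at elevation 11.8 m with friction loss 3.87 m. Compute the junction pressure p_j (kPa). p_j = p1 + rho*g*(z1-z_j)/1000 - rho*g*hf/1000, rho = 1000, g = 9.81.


Junction pressure: p_j = p1 + rho*g*(z1 - z_j)/1000 - rho*g*hf/1000.
Elevation term = 1000*9.81*(16.1 - 11.8)/1000 = 42.183 kPa.
Friction term = 1000*9.81*3.87/1000 = 37.965 kPa.
p_j = 223 + 42.183 - 37.965 = 227.22 kPa.

227.22


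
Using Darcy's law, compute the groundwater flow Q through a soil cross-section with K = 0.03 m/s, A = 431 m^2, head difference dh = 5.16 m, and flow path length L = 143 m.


Darcy's law: Q = K * A * i, where i = dh/L.
Hydraulic gradient i = 5.16 / 143 = 0.036084.
Q = 0.03 * 431 * 0.036084
  = 0.4666 m^3/s.

0.4666


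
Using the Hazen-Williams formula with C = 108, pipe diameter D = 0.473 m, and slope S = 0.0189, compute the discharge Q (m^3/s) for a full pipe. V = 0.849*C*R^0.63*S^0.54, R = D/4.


For a full circular pipe, R = D/4 = 0.473/4 = 0.1182 m.
V = 0.849 * 108 * 0.1182^0.63 * 0.0189^0.54
  = 0.849 * 108 * 0.260534 * 0.117298
  = 2.8021 m/s.
Pipe area A = pi*D^2/4 = pi*0.473^2/4 = 0.1757 m^2.
Q = A * V = 0.1757 * 2.8021 = 0.4924 m^3/s.

0.4924


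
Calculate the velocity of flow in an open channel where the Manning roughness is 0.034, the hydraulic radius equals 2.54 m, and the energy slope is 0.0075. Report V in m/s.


Manning's equation gives V = (1/n) * R^(2/3) * S^(1/2).
First, compute R^(2/3) = 2.54^(2/3) = 1.8616.
Next, S^(1/2) = 0.0075^(1/2) = 0.086603.
Then 1/n = 1/0.034 = 29.41.
V = 29.41 * 1.8616 * 0.086603 = 4.7418 m/s.

4.7418


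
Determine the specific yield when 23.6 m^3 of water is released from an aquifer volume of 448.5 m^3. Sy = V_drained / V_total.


Specific yield Sy = Volume drained / Total volume.
Sy = 23.6 / 448.5
   = 0.0526.

0.0526


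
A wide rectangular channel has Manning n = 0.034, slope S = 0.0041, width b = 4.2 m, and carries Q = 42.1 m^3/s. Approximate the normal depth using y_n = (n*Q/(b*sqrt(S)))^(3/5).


We use the wide-channel approximation y_n = (n*Q/(b*sqrt(S)))^(3/5).
sqrt(S) = sqrt(0.0041) = 0.064031.
Numerator: n*Q = 0.034 * 42.1 = 1.4314.
Denominator: b*sqrt(S) = 4.2 * 0.064031 = 0.26893.
arg = 5.3226.
y_n = 5.3226^(3/5) = 2.7269 m.

2.7269


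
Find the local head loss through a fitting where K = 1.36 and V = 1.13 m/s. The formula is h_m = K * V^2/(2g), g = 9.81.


Minor loss formula: h_m = K * V^2/(2g).
V^2 = 1.13^2 = 1.2769.
V^2/(2g) = 1.2769 / 19.62 = 0.0651 m.
h_m = 1.36 * 0.0651 = 0.0885 m.

0.0885


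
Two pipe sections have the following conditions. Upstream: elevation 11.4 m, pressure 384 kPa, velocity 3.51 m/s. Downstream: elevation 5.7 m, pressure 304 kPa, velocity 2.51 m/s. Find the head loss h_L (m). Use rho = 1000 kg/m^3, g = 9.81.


Total head at each section: H = z + p/(rho*g) + V^2/(2g).
H1 = 11.4 + 384*1000/(1000*9.81) + 3.51^2/(2*9.81)
   = 11.4 + 39.144 + 0.6279
   = 51.172 m.
H2 = 5.7 + 304*1000/(1000*9.81) + 2.51^2/(2*9.81)
   = 5.7 + 30.989 + 0.3211
   = 37.01 m.
h_L = H1 - H2 = 51.172 - 37.01 = 14.162 m.

14.162


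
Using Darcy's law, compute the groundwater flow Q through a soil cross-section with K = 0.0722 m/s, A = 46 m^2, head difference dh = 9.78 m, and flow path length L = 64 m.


Darcy's law: Q = K * A * i, where i = dh/L.
Hydraulic gradient i = 9.78 / 64 = 0.152812.
Q = 0.0722 * 46 * 0.152812
  = 0.5075 m^3/s.

0.5075


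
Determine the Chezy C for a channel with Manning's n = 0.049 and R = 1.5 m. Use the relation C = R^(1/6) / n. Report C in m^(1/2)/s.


The Chezy coefficient relates to Manning's n through C = R^(1/6) / n.
R^(1/6) = 1.5^(1/6) = 1.069913.
C = 1.069913 / 0.049 = 21.83 m^(1/2)/s.

21.83


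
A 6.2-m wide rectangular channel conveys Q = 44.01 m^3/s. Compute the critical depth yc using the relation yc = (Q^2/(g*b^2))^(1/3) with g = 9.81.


Using yc = (Q^2 / (g * b^2))^(1/3):
Q^2 = 44.01^2 = 1936.88.
g * b^2 = 9.81 * 6.2^2 = 9.81 * 38.44 = 377.1.
Q^2 / (g*b^2) = 1936.88 / 377.1 = 5.1363.
yc = 5.1363^(1/3) = 1.7254 m.

1.7254


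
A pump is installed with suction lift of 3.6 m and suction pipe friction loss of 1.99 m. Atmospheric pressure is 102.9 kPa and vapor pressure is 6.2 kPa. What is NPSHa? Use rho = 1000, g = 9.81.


NPSHa = p_atm/(rho*g) - z_s - hf_s - p_vap/(rho*g).
p_atm/(rho*g) = 102.9*1000 / (1000*9.81) = 10.489 m.
p_vap/(rho*g) = 6.2*1000 / (1000*9.81) = 0.632 m.
NPSHa = 10.489 - 3.6 - 1.99 - 0.632
      = 4.27 m.

4.27


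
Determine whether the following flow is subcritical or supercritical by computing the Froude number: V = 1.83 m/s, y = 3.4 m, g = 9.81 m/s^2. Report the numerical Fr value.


The Froude number is defined as Fr = V / sqrt(g*y).
g*y = 9.81 * 3.4 = 33.354.
sqrt(g*y) = sqrt(33.354) = 5.7753.
Fr = 1.83 / 5.7753 = 0.3169.
Since Fr < 1, the flow is subcritical.

0.3169


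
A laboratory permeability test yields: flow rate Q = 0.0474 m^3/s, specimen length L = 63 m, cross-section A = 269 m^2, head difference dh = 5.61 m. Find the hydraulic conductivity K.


From K = Q*L / (A*dh):
Numerator: Q*L = 0.0474 * 63 = 2.9862.
Denominator: A*dh = 269 * 5.61 = 1509.09.
K = 2.9862 / 1509.09 = 0.001979 m/s.

0.001979


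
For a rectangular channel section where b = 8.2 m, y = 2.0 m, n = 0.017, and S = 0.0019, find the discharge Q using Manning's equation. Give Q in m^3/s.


For a rectangular channel, the cross-sectional area A = b * y = 8.2 * 2.0 = 16.4 m^2.
The wetted perimeter P = b + 2y = 8.2 + 2*2.0 = 12.2 m.
Hydraulic radius R = A/P = 16.4/12.2 = 1.3443 m.
Velocity V = (1/n)*R^(2/3)*S^(1/2) = (1/0.017)*1.3443^(2/3)*0.0019^(1/2) = 3.1231 m/s.
Discharge Q = A * V = 16.4 * 3.1231 = 51.219 m^3/s.

51.219


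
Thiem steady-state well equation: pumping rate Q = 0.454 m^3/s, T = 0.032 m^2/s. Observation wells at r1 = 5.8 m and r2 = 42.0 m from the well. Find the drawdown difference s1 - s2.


Thiem equation: s1 - s2 = Q/(2*pi*T) * ln(r2/r1).
ln(r2/r1) = ln(42.0/5.8) = 1.9798.
Q/(2*pi*T) = 0.454 / (2*pi*0.032) = 0.454 / 0.2011 = 2.258.
s1 - s2 = 2.258 * 1.9798 = 4.4704 m.

4.4704


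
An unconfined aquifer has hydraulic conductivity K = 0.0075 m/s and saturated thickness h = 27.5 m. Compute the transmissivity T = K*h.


Transmissivity is defined as T = K * h.
T = 0.0075 * 27.5
  = 0.2062 m^2/s.

0.2062


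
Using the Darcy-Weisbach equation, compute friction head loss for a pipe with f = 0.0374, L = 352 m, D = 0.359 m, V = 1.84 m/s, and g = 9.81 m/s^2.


Darcy-Weisbach equation: h_f = f * (L/D) * V^2/(2g).
f * L/D = 0.0374 * 352/0.359 = 36.6708.
V^2/(2g) = 1.84^2 / (2*9.81) = 3.3856 / 19.62 = 0.1726 m.
h_f = 36.6708 * 0.1726 = 6.328 m.

6.328


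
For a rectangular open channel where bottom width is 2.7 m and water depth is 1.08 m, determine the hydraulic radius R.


For a rectangular section:
Flow area A = b * y = 2.7 * 1.08 = 2.92 m^2.
Wetted perimeter P = b + 2y = 2.7 + 2*1.08 = 4.86 m.
Hydraulic radius R = A/P = 2.92 / 4.86 = 0.6 m.

0.6


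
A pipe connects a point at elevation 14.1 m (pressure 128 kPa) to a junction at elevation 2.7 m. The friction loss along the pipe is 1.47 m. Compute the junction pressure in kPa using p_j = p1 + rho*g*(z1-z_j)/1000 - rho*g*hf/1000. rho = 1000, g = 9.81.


Junction pressure: p_j = p1 + rho*g*(z1 - z_j)/1000 - rho*g*hf/1000.
Elevation term = 1000*9.81*(14.1 - 2.7)/1000 = 111.834 kPa.
Friction term = 1000*9.81*1.47/1000 = 14.421 kPa.
p_j = 128 + 111.834 - 14.421 = 225.41 kPa.

225.41


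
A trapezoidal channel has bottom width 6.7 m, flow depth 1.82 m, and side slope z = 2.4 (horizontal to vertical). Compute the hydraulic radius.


For a trapezoidal section with side slope z:
A = (b + z*y)*y = (6.7 + 2.4*1.82)*1.82 = 20.144 m^2.
P = b + 2*y*sqrt(1 + z^2) = 6.7 + 2*1.82*sqrt(1 + 2.4^2) = 16.164 m.
R = A/P = 20.144 / 16.164 = 1.2462 m.

1.2462


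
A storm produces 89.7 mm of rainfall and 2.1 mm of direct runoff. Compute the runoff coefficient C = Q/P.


The runoff coefficient C = runoff depth / rainfall depth.
C = 2.1 / 89.7
  = 0.0234.

0.0234


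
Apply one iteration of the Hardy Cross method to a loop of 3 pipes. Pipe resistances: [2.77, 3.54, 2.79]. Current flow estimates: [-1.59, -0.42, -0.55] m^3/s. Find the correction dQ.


Numerator terms (r*Q*|Q|): 2.77*-1.59*|-1.59| = -7.0028; 3.54*-0.42*|-0.42| = -0.6245; 2.79*-0.55*|-0.55| = -0.844.
Sum of numerator = -8.4713.
Denominator terms (r*|Q|): 2.77*|-1.59| = 4.4043; 3.54*|-0.42| = 1.4868; 2.79*|-0.55| = 1.5345.
2 * sum of denominator = 2 * 7.4256 = 14.8512.
dQ = --8.4713 / 14.8512 = 0.5704 m^3/s.

0.5704


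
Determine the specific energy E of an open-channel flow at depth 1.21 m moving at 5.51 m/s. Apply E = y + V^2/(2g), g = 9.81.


Specific energy E = y + V^2/(2g).
Velocity head = V^2/(2g) = 5.51^2 / (2*9.81) = 30.3601 / 19.62 = 1.5474 m.
E = 1.21 + 1.5474 = 2.7574 m.

2.7574


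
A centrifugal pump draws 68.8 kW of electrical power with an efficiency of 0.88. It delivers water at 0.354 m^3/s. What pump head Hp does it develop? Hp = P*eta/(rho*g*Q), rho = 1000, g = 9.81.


Pump head formula: Hp = P * eta / (rho * g * Q).
Numerator: P * eta = 68.8 * 1000 * 0.88 = 60544.0 W.
Denominator: rho * g * Q = 1000 * 9.81 * 0.354 = 3472.74.
Hp = 60544.0 / 3472.74 = 17.43 m.

17.43


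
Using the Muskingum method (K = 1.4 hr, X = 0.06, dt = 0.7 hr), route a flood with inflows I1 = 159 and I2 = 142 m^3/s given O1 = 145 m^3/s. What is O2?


Muskingum coefficients:
denom = 2*K*(1-X) + dt = 2*1.4*(1-0.06) + 0.7 = 3.332.
C0 = (dt - 2*K*X)/denom = (0.7 - 2*1.4*0.06)/3.332 = 0.1597.
C1 = (dt + 2*K*X)/denom = (0.7 + 2*1.4*0.06)/3.332 = 0.2605.
C2 = (2*K*(1-X) - dt)/denom = 0.5798.
O2 = C0*I2 + C1*I1 + C2*O1
   = 0.1597*142 + 0.2605*159 + 0.5798*145
   = 148.17 m^3/s.

148.17


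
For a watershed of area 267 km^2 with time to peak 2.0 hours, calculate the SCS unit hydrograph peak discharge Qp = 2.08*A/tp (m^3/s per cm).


SCS formula: Qp = 2.08 * A / tp.
Qp = 2.08 * 267 / 2.0
   = 555.36 / 2.0
   = 277.68 m^3/s per cm.

277.68


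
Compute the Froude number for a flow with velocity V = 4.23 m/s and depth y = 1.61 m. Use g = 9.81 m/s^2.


The Froude number is defined as Fr = V / sqrt(g*y).
g*y = 9.81 * 1.61 = 15.7941.
sqrt(g*y) = sqrt(15.7941) = 3.9742.
Fr = 4.23 / 3.9742 = 1.0644.

1.0644


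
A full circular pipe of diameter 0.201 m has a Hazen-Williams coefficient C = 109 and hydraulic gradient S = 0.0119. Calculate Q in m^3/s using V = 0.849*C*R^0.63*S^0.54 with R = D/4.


For a full circular pipe, R = D/4 = 0.201/4 = 0.0503 m.
V = 0.849 * 109 * 0.0503^0.63 * 0.0119^0.54
  = 0.849 * 109 * 0.151955 * 0.091368
  = 1.2848 m/s.
Pipe area A = pi*D^2/4 = pi*0.201^2/4 = 0.0317 m^2.
Q = A * V = 0.0317 * 1.2848 = 0.0408 m^3/s.

0.0408


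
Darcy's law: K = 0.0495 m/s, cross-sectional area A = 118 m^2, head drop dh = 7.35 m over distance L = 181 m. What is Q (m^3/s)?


Darcy's law: Q = K * A * i, where i = dh/L.
Hydraulic gradient i = 7.35 / 181 = 0.040608.
Q = 0.0495 * 118 * 0.040608
  = 0.2372 m^3/s.

0.2372


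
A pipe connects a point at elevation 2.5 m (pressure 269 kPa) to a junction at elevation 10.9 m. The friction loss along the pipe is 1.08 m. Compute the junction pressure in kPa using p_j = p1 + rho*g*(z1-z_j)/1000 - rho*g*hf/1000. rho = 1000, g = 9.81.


Junction pressure: p_j = p1 + rho*g*(z1 - z_j)/1000 - rho*g*hf/1000.
Elevation term = 1000*9.81*(2.5 - 10.9)/1000 = -82.404 kPa.
Friction term = 1000*9.81*1.08/1000 = 10.595 kPa.
p_j = 269 + -82.404 - 10.595 = 176.0 kPa.

176.0


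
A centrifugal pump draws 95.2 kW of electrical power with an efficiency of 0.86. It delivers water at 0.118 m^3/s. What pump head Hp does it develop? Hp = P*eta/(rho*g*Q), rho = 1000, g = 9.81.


Pump head formula: Hp = P * eta / (rho * g * Q).
Numerator: P * eta = 95.2 * 1000 * 0.86 = 81872.0 W.
Denominator: rho * g * Q = 1000 * 9.81 * 0.118 = 1157.58.
Hp = 81872.0 / 1157.58 = 70.73 m.

70.73


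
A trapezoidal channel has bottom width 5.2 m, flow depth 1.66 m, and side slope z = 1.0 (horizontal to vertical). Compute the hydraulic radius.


For a trapezoidal section with side slope z:
A = (b + z*y)*y = (5.2 + 1.0*1.66)*1.66 = 11.388 m^2.
P = b + 2*y*sqrt(1 + z^2) = 5.2 + 2*1.66*sqrt(1 + 1.0^2) = 9.895 m.
R = A/P = 11.388 / 9.895 = 1.1508 m.

1.1508


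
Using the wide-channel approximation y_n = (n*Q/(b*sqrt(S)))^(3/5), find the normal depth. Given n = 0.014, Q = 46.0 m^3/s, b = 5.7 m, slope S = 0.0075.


We use the wide-channel approximation y_n = (n*Q/(b*sqrt(S)))^(3/5).
sqrt(S) = sqrt(0.0075) = 0.086603.
Numerator: n*Q = 0.014 * 46.0 = 0.644.
Denominator: b*sqrt(S) = 5.7 * 0.086603 = 0.493637.
arg = 1.3046.
y_n = 1.3046^(3/5) = 1.173 m.

1.173


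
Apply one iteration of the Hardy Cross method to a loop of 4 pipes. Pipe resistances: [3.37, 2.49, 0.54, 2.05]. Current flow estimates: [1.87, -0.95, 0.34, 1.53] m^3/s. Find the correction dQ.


Numerator terms (r*Q*|Q|): 3.37*1.87*|1.87| = 11.7846; 2.49*-0.95*|-0.95| = -2.2472; 0.54*0.34*|0.34| = 0.0624; 2.05*1.53*|1.53| = 4.7988.
Sum of numerator = 14.3986.
Denominator terms (r*|Q|): 3.37*|1.87| = 6.3019; 2.49*|-0.95| = 2.3655; 0.54*|0.34| = 0.1836; 2.05*|1.53| = 3.1365.
2 * sum of denominator = 2 * 11.9875 = 23.975.
dQ = -14.3986 / 23.975 = -0.6006 m^3/s.

-0.6006


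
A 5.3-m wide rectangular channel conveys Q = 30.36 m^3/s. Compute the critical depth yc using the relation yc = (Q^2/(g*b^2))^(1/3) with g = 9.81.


Using yc = (Q^2 / (g * b^2))^(1/3):
Q^2 = 30.36^2 = 921.73.
g * b^2 = 9.81 * 5.3^2 = 9.81 * 28.09 = 275.56.
Q^2 / (g*b^2) = 921.73 / 275.56 = 3.3449.
yc = 3.3449^(1/3) = 1.4955 m.

1.4955


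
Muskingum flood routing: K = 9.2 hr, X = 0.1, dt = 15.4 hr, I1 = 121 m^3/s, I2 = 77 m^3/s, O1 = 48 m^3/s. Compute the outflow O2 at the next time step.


Muskingum coefficients:
denom = 2*K*(1-X) + dt = 2*9.2*(1-0.1) + 15.4 = 31.96.
C0 = (dt - 2*K*X)/denom = (15.4 - 2*9.2*0.1)/31.96 = 0.4243.
C1 = (dt + 2*K*X)/denom = (15.4 + 2*9.2*0.1)/31.96 = 0.5394.
C2 = (2*K*(1-X) - dt)/denom = 0.0363.
O2 = C0*I2 + C1*I1 + C2*O1
   = 0.4243*77 + 0.5394*121 + 0.0363*48
   = 99.68 m^3/s.

99.68


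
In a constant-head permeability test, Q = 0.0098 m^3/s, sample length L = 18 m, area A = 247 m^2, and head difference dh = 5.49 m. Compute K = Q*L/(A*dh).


From K = Q*L / (A*dh):
Numerator: Q*L = 0.0098 * 18 = 0.1764.
Denominator: A*dh = 247 * 5.49 = 1356.03.
K = 0.1764 / 1356.03 = 0.00013 m/s.

0.00013


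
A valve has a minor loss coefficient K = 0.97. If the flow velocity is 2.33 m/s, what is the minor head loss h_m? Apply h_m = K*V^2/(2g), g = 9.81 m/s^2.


Minor loss formula: h_m = K * V^2/(2g).
V^2 = 2.33^2 = 5.4289.
V^2/(2g) = 5.4289 / 19.62 = 0.2767 m.
h_m = 0.97 * 0.2767 = 0.2684 m.

0.2684


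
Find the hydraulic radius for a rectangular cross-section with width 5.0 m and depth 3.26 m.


For a rectangular section:
Flow area A = b * y = 5.0 * 3.26 = 16.3 m^2.
Wetted perimeter P = b + 2y = 5.0 + 2*3.26 = 11.52 m.
Hydraulic radius R = A/P = 16.3 / 11.52 = 1.4149 m.

1.4149


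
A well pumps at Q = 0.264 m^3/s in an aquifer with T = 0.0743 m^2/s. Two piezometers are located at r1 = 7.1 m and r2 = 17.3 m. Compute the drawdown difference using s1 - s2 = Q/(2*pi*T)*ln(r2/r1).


Thiem equation: s1 - s2 = Q/(2*pi*T) * ln(r2/r1).
ln(r2/r1) = ln(17.3/7.1) = 0.8906.
Q/(2*pi*T) = 0.264 / (2*pi*0.0743) = 0.264 / 0.4668 = 0.5655.
s1 - s2 = 0.5655 * 0.8906 = 0.5036 m.

0.5036


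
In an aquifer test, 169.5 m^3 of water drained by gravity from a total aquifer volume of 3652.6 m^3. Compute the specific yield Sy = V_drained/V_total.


Specific yield Sy = Volume drained / Total volume.
Sy = 169.5 / 3652.6
   = 0.0464.

0.0464


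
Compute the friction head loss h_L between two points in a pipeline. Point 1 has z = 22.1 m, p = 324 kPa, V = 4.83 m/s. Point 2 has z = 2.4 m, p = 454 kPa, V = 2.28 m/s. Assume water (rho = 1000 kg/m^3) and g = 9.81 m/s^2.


Total head at each section: H = z + p/(rho*g) + V^2/(2g).
H1 = 22.1 + 324*1000/(1000*9.81) + 4.83^2/(2*9.81)
   = 22.1 + 33.028 + 1.189
   = 56.317 m.
H2 = 2.4 + 454*1000/(1000*9.81) + 2.28^2/(2*9.81)
   = 2.4 + 46.279 + 0.265
   = 48.944 m.
h_L = H1 - H2 = 56.317 - 48.944 = 7.372 m.

7.372


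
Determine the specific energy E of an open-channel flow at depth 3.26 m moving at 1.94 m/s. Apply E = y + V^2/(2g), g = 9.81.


Specific energy E = y + V^2/(2g).
Velocity head = V^2/(2g) = 1.94^2 / (2*9.81) = 3.7636 / 19.62 = 0.1918 m.
E = 3.26 + 0.1918 = 3.4518 m.

3.4518


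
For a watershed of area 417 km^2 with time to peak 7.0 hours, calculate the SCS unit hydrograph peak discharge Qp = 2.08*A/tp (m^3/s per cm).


SCS formula: Qp = 2.08 * A / tp.
Qp = 2.08 * 417 / 7.0
   = 867.36 / 7.0
   = 123.91 m^3/s per cm.

123.91


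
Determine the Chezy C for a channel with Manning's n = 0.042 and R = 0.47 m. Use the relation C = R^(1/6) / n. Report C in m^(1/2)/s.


The Chezy coefficient relates to Manning's n through C = R^(1/6) / n.
R^(1/6) = 0.47^(1/6) = 0.881758.
C = 0.881758 / 0.042 = 20.99 m^(1/2)/s.

20.99


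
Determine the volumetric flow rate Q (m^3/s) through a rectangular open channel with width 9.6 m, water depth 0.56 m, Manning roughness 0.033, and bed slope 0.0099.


For a rectangular channel, the cross-sectional area A = b * y = 9.6 * 0.56 = 5.38 m^2.
The wetted perimeter P = b + 2y = 9.6 + 2*0.56 = 10.72 m.
Hydraulic radius R = A/P = 5.38/10.72 = 0.5015 m.
Velocity V = (1/n)*R^(2/3)*S^(1/2) = (1/0.033)*0.5015^(2/3)*0.0099^(1/2) = 1.9032 m/s.
Discharge Q = A * V = 5.38 * 1.9032 = 10.231 m^3/s.

10.231


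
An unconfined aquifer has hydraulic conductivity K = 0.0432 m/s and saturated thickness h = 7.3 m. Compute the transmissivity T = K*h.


Transmissivity is defined as T = K * h.
T = 0.0432 * 7.3
  = 0.3154 m^2/s.

0.3154


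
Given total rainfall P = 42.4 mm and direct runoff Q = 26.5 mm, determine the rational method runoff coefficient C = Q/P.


The runoff coefficient C = runoff depth / rainfall depth.
C = 26.5 / 42.4
  = 0.625.

0.625


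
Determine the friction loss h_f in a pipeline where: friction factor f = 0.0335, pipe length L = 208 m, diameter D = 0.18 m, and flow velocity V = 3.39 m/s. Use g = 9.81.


Darcy-Weisbach equation: h_f = f * (L/D) * V^2/(2g).
f * L/D = 0.0335 * 208/0.18 = 38.7111.
V^2/(2g) = 3.39^2 / (2*9.81) = 11.4921 / 19.62 = 0.5857 m.
h_f = 38.7111 * 0.5857 = 22.674 m.

22.674


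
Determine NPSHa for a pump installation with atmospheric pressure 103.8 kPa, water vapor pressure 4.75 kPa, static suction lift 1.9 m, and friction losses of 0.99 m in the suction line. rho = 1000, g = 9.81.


NPSHa = p_atm/(rho*g) - z_s - hf_s - p_vap/(rho*g).
p_atm/(rho*g) = 103.8*1000 / (1000*9.81) = 10.581 m.
p_vap/(rho*g) = 4.75*1000 / (1000*9.81) = 0.484 m.
NPSHa = 10.581 - 1.9 - 0.99 - 0.484
      = 7.21 m.

7.21


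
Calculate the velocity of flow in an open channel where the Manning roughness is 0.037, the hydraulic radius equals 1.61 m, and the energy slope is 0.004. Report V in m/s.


Manning's equation gives V = (1/n) * R^(2/3) * S^(1/2).
First, compute R^(2/3) = 1.61^(2/3) = 1.3737.
Next, S^(1/2) = 0.004^(1/2) = 0.063246.
Then 1/n = 1/0.037 = 27.03.
V = 27.03 * 1.3737 * 0.063246 = 2.3481 m/s.

2.3481


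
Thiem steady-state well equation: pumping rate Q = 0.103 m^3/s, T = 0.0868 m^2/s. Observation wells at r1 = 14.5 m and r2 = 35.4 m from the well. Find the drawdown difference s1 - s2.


Thiem equation: s1 - s2 = Q/(2*pi*T) * ln(r2/r1).
ln(r2/r1) = ln(35.4/14.5) = 0.8926.
Q/(2*pi*T) = 0.103 / (2*pi*0.0868) = 0.103 / 0.5454 = 0.1889.
s1 - s2 = 0.1889 * 0.8926 = 0.1686 m.

0.1686


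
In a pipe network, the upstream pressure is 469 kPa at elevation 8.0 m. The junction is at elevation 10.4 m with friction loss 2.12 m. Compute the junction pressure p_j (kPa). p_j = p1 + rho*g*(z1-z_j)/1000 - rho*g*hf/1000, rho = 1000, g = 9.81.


Junction pressure: p_j = p1 + rho*g*(z1 - z_j)/1000 - rho*g*hf/1000.
Elevation term = 1000*9.81*(8.0 - 10.4)/1000 = -23.544 kPa.
Friction term = 1000*9.81*2.12/1000 = 20.797 kPa.
p_j = 469 + -23.544 - 20.797 = 424.66 kPa.

424.66


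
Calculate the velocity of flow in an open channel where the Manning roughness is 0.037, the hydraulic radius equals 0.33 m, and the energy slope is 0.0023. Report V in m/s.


Manning's equation gives V = (1/n) * R^(2/3) * S^(1/2).
First, compute R^(2/3) = 0.33^(2/3) = 0.4775.
Next, S^(1/2) = 0.0023^(1/2) = 0.047958.
Then 1/n = 1/0.037 = 27.03.
V = 27.03 * 0.4775 * 0.047958 = 0.619 m/s.

0.619


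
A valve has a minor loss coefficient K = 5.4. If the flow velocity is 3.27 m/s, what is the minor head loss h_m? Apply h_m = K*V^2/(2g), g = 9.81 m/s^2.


Minor loss formula: h_m = K * V^2/(2g).
V^2 = 3.27^2 = 10.6929.
V^2/(2g) = 10.6929 / 19.62 = 0.545 m.
h_m = 5.4 * 0.545 = 2.943 m.

2.943


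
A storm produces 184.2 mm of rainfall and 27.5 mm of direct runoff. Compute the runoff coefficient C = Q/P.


The runoff coefficient C = runoff depth / rainfall depth.
C = 27.5 / 184.2
  = 0.1493.

0.1493


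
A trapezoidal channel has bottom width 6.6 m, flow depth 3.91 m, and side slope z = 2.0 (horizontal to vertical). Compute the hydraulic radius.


For a trapezoidal section with side slope z:
A = (b + z*y)*y = (6.6 + 2.0*3.91)*3.91 = 56.382 m^2.
P = b + 2*y*sqrt(1 + z^2) = 6.6 + 2*3.91*sqrt(1 + 2.0^2) = 24.086 m.
R = A/P = 56.382 / 24.086 = 2.3409 m.

2.3409


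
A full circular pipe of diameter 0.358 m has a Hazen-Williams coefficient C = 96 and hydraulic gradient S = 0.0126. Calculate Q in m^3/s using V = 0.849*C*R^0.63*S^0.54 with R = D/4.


For a full circular pipe, R = D/4 = 0.358/4 = 0.0895 m.
V = 0.849 * 96 * 0.0895^0.63 * 0.0126^0.54
  = 0.849 * 96 * 0.218599 * 0.094232
  = 1.6789 m/s.
Pipe area A = pi*D^2/4 = pi*0.358^2/4 = 0.1007 m^2.
Q = A * V = 0.1007 * 1.6789 = 0.169 m^3/s.

0.169


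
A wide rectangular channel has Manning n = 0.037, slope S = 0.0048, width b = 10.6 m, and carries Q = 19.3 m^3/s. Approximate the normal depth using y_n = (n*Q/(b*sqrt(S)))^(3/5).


We use the wide-channel approximation y_n = (n*Q/(b*sqrt(S)))^(3/5).
sqrt(S) = sqrt(0.0048) = 0.069282.
Numerator: n*Q = 0.037 * 19.3 = 0.7141.
Denominator: b*sqrt(S) = 10.6 * 0.069282 = 0.734389.
arg = 0.9724.
y_n = 0.9724^(3/5) = 0.9833 m.

0.9833


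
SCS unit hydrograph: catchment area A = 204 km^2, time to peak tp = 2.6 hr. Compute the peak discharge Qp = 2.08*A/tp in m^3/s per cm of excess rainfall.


SCS formula: Qp = 2.08 * A / tp.
Qp = 2.08 * 204 / 2.6
   = 424.32 / 2.6
   = 163.2 m^3/s per cm.

163.2


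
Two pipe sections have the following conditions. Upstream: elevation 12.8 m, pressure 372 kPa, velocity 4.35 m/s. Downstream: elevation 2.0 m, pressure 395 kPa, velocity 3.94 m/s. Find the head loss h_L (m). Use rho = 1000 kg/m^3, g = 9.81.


Total head at each section: H = z + p/(rho*g) + V^2/(2g).
H1 = 12.8 + 372*1000/(1000*9.81) + 4.35^2/(2*9.81)
   = 12.8 + 37.92 + 0.9644
   = 51.685 m.
H2 = 2.0 + 395*1000/(1000*9.81) + 3.94^2/(2*9.81)
   = 2.0 + 40.265 + 0.7912
   = 43.056 m.
h_L = H1 - H2 = 51.685 - 43.056 = 8.629 m.

8.629


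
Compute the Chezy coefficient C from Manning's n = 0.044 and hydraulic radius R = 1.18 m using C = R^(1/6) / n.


The Chezy coefficient relates to Manning's n through C = R^(1/6) / n.
R^(1/6) = 1.18^(1/6) = 1.02797.
C = 1.02797 / 0.044 = 23.36 m^(1/2)/s.

23.36


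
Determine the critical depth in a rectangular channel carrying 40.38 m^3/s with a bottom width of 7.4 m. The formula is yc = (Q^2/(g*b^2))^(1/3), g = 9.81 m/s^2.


Using yc = (Q^2 / (g * b^2))^(1/3):
Q^2 = 40.38^2 = 1630.54.
g * b^2 = 9.81 * 7.4^2 = 9.81 * 54.76 = 537.2.
Q^2 / (g*b^2) = 1630.54 / 537.2 = 3.0353.
yc = 3.0353^(1/3) = 1.4479 m.

1.4479


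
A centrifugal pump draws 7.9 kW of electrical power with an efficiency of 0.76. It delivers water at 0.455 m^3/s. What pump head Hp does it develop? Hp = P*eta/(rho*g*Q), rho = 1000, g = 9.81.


Pump head formula: Hp = P * eta / (rho * g * Q).
Numerator: P * eta = 7.9 * 1000 * 0.76 = 6004.0 W.
Denominator: rho * g * Q = 1000 * 9.81 * 0.455 = 4463.55.
Hp = 6004.0 / 4463.55 = 1.35 m.

1.35


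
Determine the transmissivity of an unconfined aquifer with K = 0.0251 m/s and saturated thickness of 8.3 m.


Transmissivity is defined as T = K * h.
T = 0.0251 * 8.3
  = 0.2083 m^2/s.

0.2083


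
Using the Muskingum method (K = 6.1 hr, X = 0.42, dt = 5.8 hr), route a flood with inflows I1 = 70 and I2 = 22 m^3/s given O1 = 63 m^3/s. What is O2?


Muskingum coefficients:
denom = 2*K*(1-X) + dt = 2*6.1*(1-0.42) + 5.8 = 12.876.
C0 = (dt - 2*K*X)/denom = (5.8 - 2*6.1*0.42)/12.876 = 0.0525.
C1 = (dt + 2*K*X)/denom = (5.8 + 2*6.1*0.42)/12.876 = 0.8484.
C2 = (2*K*(1-X) - dt)/denom = 0.0991.
O2 = C0*I2 + C1*I1 + C2*O1
   = 0.0525*22 + 0.8484*70 + 0.0991*63
   = 66.79 m^3/s.

66.79


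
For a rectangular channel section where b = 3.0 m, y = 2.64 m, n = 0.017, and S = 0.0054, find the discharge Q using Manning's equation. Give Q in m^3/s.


For a rectangular channel, the cross-sectional area A = b * y = 3.0 * 2.64 = 7.92 m^2.
The wetted perimeter P = b + 2y = 3.0 + 2*2.64 = 8.28 m.
Hydraulic radius R = A/P = 7.92/8.28 = 0.9565 m.
Velocity V = (1/n)*R^(2/3)*S^(1/2) = (1/0.017)*0.9565^(2/3)*0.0054^(1/2) = 4.1964 m/s.
Discharge Q = A * V = 7.92 * 4.1964 = 33.236 m^3/s.

33.236


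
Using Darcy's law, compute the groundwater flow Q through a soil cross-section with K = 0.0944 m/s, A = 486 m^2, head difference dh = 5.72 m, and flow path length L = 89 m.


Darcy's law: Q = K * A * i, where i = dh/L.
Hydraulic gradient i = 5.72 / 89 = 0.06427.
Q = 0.0944 * 486 * 0.06427
  = 2.9486 m^3/s.

2.9486


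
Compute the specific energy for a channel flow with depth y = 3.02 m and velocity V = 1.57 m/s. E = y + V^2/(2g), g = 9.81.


Specific energy E = y + V^2/(2g).
Velocity head = V^2/(2g) = 1.57^2 / (2*9.81) = 2.4649 / 19.62 = 0.1256 m.
E = 3.02 + 0.1256 = 3.1456 m.

3.1456


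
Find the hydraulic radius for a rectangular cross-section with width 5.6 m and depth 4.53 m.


For a rectangular section:
Flow area A = b * y = 5.6 * 4.53 = 25.37 m^2.
Wetted perimeter P = b + 2y = 5.6 + 2*4.53 = 14.66 m.
Hydraulic radius R = A/P = 25.37 / 14.66 = 1.7304 m.

1.7304


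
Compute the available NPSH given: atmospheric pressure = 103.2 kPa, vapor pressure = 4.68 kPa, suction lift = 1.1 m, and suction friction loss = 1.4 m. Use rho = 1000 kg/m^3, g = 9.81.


NPSHa = p_atm/(rho*g) - z_s - hf_s - p_vap/(rho*g).
p_atm/(rho*g) = 103.2*1000 / (1000*9.81) = 10.52 m.
p_vap/(rho*g) = 4.68*1000 / (1000*9.81) = 0.477 m.
NPSHa = 10.52 - 1.1 - 1.4 - 0.477
      = 7.54 m.

7.54


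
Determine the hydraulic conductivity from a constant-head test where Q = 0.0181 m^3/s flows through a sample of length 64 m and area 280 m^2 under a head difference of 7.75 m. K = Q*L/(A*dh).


From K = Q*L / (A*dh):
Numerator: Q*L = 0.0181 * 64 = 1.1584.
Denominator: A*dh = 280 * 7.75 = 2170.0.
K = 1.1584 / 2170.0 = 0.000534 m/s.

0.000534


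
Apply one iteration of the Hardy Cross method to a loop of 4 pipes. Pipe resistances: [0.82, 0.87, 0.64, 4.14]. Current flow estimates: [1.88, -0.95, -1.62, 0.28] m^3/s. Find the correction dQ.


Numerator terms (r*Q*|Q|): 0.82*1.88*|1.88| = 2.8982; 0.87*-0.95*|-0.95| = -0.7852; 0.64*-1.62*|-1.62| = -1.6796; 4.14*0.28*|0.28| = 0.3246.
Sum of numerator = 0.758.
Denominator terms (r*|Q|): 0.82*|1.88| = 1.5416; 0.87*|-0.95| = 0.8265; 0.64*|-1.62| = 1.0368; 4.14*|0.28| = 1.1592.
2 * sum of denominator = 2 * 4.5641 = 9.1282.
dQ = -0.758 / 9.1282 = -0.083 m^3/s.

-0.083


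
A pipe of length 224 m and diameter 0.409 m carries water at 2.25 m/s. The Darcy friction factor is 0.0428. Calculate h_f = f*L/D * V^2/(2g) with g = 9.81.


Darcy-Weisbach equation: h_f = f * (L/D) * V^2/(2g).
f * L/D = 0.0428 * 224/0.409 = 23.4406.
V^2/(2g) = 2.25^2 / (2*9.81) = 5.0625 / 19.62 = 0.258 m.
h_f = 23.4406 * 0.258 = 6.048 m.

6.048


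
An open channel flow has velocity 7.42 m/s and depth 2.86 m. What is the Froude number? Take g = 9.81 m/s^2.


The Froude number is defined as Fr = V / sqrt(g*y).
g*y = 9.81 * 2.86 = 28.0566.
sqrt(g*y) = sqrt(28.0566) = 5.2968.
Fr = 7.42 / 5.2968 = 1.4008.

1.4008


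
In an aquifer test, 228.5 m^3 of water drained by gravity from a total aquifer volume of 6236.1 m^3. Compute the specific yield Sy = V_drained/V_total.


Specific yield Sy = Volume drained / Total volume.
Sy = 228.5 / 6236.1
   = 0.0366.

0.0366


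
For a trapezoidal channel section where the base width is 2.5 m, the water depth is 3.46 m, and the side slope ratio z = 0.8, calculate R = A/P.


For a trapezoidal section with side slope z:
A = (b + z*y)*y = (2.5 + 0.8*3.46)*3.46 = 18.227 m^2.
P = b + 2*y*sqrt(1 + z^2) = 2.5 + 2*3.46*sqrt(1 + 0.8^2) = 11.362 m.
R = A/P = 18.227 / 11.362 = 1.6042 m.

1.6042


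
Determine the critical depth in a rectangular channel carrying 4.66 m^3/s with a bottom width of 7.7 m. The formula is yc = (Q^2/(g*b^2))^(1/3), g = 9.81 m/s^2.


Using yc = (Q^2 / (g * b^2))^(1/3):
Q^2 = 4.66^2 = 21.72.
g * b^2 = 9.81 * 7.7^2 = 9.81 * 59.29 = 581.63.
Q^2 / (g*b^2) = 21.72 / 581.63 = 0.0373.
yc = 0.0373^(1/3) = 0.3342 m.

0.3342


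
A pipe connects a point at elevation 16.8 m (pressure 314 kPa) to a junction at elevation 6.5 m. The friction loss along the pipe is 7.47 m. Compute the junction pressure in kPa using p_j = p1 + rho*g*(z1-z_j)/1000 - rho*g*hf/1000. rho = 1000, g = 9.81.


Junction pressure: p_j = p1 + rho*g*(z1 - z_j)/1000 - rho*g*hf/1000.
Elevation term = 1000*9.81*(16.8 - 6.5)/1000 = 101.043 kPa.
Friction term = 1000*9.81*7.47/1000 = 73.281 kPa.
p_j = 314 + 101.043 - 73.281 = 341.76 kPa.

341.76


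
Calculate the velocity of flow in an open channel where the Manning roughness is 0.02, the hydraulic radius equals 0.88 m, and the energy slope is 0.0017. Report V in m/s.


Manning's equation gives V = (1/n) * R^(2/3) * S^(1/2).
First, compute R^(2/3) = 0.88^(2/3) = 0.9183.
Next, S^(1/2) = 0.0017^(1/2) = 0.041231.
Then 1/n = 1/0.02 = 50.0.
V = 50.0 * 0.9183 * 0.041231 = 1.8931 m/s.

1.8931


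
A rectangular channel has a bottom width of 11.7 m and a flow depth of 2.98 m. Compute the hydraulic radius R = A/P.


For a rectangular section:
Flow area A = b * y = 11.7 * 2.98 = 34.87 m^2.
Wetted perimeter P = b + 2y = 11.7 + 2*2.98 = 17.66 m.
Hydraulic radius R = A/P = 34.87 / 17.66 = 1.9743 m.

1.9743


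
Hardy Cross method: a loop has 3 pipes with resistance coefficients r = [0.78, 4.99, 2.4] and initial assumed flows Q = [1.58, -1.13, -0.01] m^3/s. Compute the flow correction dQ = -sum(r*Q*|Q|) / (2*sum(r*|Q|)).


Numerator terms (r*Q*|Q|): 0.78*1.58*|1.58| = 1.9472; 4.99*-1.13*|-1.13| = -6.3717; 2.4*-0.01*|-0.01| = -0.0002.
Sum of numerator = -4.4248.
Denominator terms (r*|Q|): 0.78*|1.58| = 1.2324; 4.99*|-1.13| = 5.6387; 2.4*|-0.01| = 0.024.
2 * sum of denominator = 2 * 6.8951 = 13.7902.
dQ = --4.4248 / 13.7902 = 0.3209 m^3/s.

0.3209


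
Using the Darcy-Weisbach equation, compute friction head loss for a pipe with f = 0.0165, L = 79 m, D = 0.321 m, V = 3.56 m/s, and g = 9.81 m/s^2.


Darcy-Weisbach equation: h_f = f * (L/D) * V^2/(2g).
f * L/D = 0.0165 * 79/0.321 = 4.0607.
V^2/(2g) = 3.56^2 / (2*9.81) = 12.6736 / 19.62 = 0.646 m.
h_f = 4.0607 * 0.646 = 2.623 m.

2.623


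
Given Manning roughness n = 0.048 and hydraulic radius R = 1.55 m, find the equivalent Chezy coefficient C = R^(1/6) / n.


The Chezy coefficient relates to Manning's n through C = R^(1/6) / n.
R^(1/6) = 1.55^(1/6) = 1.075776.
C = 1.075776 / 0.048 = 22.41 m^(1/2)/s.

22.41


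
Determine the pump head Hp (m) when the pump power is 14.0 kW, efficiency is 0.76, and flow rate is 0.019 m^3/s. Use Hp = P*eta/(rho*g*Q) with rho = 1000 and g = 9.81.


Pump head formula: Hp = P * eta / (rho * g * Q).
Numerator: P * eta = 14.0 * 1000 * 0.76 = 10640.0 W.
Denominator: rho * g * Q = 1000 * 9.81 * 0.019 = 186.39.
Hp = 10640.0 / 186.39 = 57.08 m.

57.08


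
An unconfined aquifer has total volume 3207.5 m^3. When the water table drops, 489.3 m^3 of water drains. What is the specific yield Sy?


Specific yield Sy = Volume drained / Total volume.
Sy = 489.3 / 3207.5
   = 0.1525.

0.1525


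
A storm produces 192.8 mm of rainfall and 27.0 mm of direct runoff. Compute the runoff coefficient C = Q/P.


The runoff coefficient C = runoff depth / rainfall depth.
C = 27.0 / 192.8
  = 0.14.

0.14


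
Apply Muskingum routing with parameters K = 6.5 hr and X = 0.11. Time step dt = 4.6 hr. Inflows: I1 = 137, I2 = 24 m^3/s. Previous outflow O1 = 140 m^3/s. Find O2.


Muskingum coefficients:
denom = 2*K*(1-X) + dt = 2*6.5*(1-0.11) + 4.6 = 16.17.
C0 = (dt - 2*K*X)/denom = (4.6 - 2*6.5*0.11)/16.17 = 0.196.
C1 = (dt + 2*K*X)/denom = (4.6 + 2*6.5*0.11)/16.17 = 0.3729.
C2 = (2*K*(1-X) - dt)/denom = 0.431.
O2 = C0*I2 + C1*I1 + C2*O1
   = 0.196*24 + 0.3729*137 + 0.431*140
   = 116.14 m^3/s.

116.14


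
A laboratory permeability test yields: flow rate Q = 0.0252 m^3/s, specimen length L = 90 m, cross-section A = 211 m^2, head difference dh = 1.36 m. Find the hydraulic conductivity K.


From K = Q*L / (A*dh):
Numerator: Q*L = 0.0252 * 90 = 2.268.
Denominator: A*dh = 211 * 1.36 = 286.96.
K = 2.268 / 286.96 = 0.007904 m/s.

0.007904
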